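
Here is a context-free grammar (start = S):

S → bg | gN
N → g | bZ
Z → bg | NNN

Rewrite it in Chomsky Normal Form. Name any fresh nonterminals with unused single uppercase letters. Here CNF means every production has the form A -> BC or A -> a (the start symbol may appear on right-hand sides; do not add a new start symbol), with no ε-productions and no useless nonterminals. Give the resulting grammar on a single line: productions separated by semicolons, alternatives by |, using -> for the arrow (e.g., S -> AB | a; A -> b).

No ε-productions.
No unit productions to eliminate.
TERM: introduce A -> b, B -> g and substitute in every rule of length ≥2.
BIN: Z -> NNN becomes Z -> NC, C -> NN.

S -> AB | BN; A -> b; B -> g; C -> NN; N -> g | AZ; Z -> AB | NC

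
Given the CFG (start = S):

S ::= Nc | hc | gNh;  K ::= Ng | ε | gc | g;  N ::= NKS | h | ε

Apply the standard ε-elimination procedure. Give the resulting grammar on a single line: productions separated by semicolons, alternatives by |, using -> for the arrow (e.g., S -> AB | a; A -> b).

S -> c | Nc | gh | hc | gNh; K -> g | Ng | gc; N -> S | h | KS | NS | NKS

Nullable set: {K, N}.
S -> Nc: N nullable, giving Nc | c.
S -> gNh: N nullable, giving gNh | gh.
Drop K -> ε.
K -> Ng: N nullable, giving Ng | g.
Drop N -> ε.
N -> NKS: N, K nullable, giving KS | NKS | NS | S.
Unchanged (no nullable symbols): S -> hc; K -> g; K -> gc; N -> h.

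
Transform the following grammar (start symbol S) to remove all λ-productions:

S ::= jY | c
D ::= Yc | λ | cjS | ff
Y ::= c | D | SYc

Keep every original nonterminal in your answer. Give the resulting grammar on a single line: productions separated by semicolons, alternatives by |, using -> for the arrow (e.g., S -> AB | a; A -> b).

S -> c | j | jY; D -> c | Yc | ff | cjS; Y -> D | c | Sc | SYc

Nullable set: {D, Y}.
S -> jY: Y nullable, giving j | jY.
Drop D -> λ.
D -> Yc: Y nullable, giving Yc | c.
Y -> D: D nullable, giving D.
Y -> SYc: Y nullable, giving SYc | Sc.
Unchanged (no nullable symbols): S -> c; D -> cjS; D -> ff; Y -> c.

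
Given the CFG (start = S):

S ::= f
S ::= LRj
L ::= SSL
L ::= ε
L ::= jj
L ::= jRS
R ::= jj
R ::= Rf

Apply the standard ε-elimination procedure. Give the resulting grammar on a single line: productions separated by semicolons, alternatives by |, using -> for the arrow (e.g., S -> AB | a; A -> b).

S -> f | Rj | LRj; L -> SS | jj | SSL | jRS; R -> Rf | jj

Nullable set: {L}.
S -> LRj: L nullable, giving LRj | Rj.
Drop L -> ε.
L -> SSL: L nullable, giving SS | SSL.
Unchanged (no nullable symbols): S -> f; L -> jRS; L -> jj; R -> Rf; R -> jj.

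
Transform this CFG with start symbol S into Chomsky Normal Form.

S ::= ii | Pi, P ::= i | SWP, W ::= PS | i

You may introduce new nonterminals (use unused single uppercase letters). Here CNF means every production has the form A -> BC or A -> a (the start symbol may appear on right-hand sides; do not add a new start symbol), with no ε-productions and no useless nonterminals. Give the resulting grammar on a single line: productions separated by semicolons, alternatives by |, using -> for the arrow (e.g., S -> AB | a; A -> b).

No ε-productions.
No unit productions to eliminate.
TERM: introduce A -> i and substitute in every rule of length ≥2.
BIN: P -> SWP becomes P -> SB, B -> WP.

S -> AA | PA; A -> i; B -> WP; P -> i | SB; W -> i | PS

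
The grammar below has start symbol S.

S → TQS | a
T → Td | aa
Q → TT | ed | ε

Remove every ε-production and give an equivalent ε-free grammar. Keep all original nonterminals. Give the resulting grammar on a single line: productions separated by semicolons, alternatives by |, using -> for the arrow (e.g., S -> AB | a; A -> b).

Nullable set: {Q}.
S -> TQS: Q nullable, giving TQS | TS.
Drop Q -> ε.
Unchanged (no nullable symbols): S -> a; Q -> TT; Q -> ed; T -> Td; T -> aa.

S -> a | TS | TQS; Q -> TT | ed; T -> Td | aa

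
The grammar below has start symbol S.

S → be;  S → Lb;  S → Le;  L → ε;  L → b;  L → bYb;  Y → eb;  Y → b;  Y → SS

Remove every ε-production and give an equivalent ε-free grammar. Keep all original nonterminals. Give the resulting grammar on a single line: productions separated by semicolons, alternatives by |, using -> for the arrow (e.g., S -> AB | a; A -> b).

Nullable set: {L}.
S -> Lb: L nullable, giving Lb | b.
S -> Le: L nullable, giving Le | e.
Drop L -> ε.
Unchanged (no nullable symbols): S -> be; L -> b; L -> bYb; Y -> SS; Y -> b; Y -> eb.

S -> b | e | Lb | Le | be; L -> b | bYb; Y -> b | SS | eb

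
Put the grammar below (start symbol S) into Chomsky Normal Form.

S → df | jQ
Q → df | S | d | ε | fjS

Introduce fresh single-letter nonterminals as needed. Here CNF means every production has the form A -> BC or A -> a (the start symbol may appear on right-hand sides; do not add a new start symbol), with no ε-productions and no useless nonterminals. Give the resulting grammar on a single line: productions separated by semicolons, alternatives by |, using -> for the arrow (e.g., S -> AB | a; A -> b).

Nullable: {Q}; after ε-elimination: S -> j | df | jQ; Q -> S | d | df | fjS.
After unit-elimination: S -> j | df | jQ; Q -> d | j | df | jQ | fjS.
TERM: introduce A -> d, B -> f, C -> j and substitute in every rule of length ≥2.
BIN: Q -> BCS becomes Q -> BD, D -> CS.

S -> j | AB | CQ; A -> d; B -> f; C -> j; D -> CS; Q -> d | j | AB | BD | CQ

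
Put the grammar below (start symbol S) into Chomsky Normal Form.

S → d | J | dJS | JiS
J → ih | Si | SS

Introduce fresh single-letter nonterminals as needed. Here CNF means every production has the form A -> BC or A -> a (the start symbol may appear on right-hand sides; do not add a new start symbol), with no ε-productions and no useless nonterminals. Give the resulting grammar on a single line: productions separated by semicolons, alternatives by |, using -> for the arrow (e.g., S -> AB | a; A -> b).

S -> d | AB | CD | JE | SA | SS; A -> i; B -> h; C -> d; D -> JS; E -> AS; J -> AB | SA | SS

No ε-productions.
After unit-elimination: S -> d | SS | Si | ih | JiS | dJS; J -> SS | Si | ih.
TERM: introduce C -> d, B -> h, A -> i and substitute in every rule of length ≥2.
BIN: S -> CJS becomes S -> CD, D -> JS; S -> JAS becomes S -> JE, E -> AS.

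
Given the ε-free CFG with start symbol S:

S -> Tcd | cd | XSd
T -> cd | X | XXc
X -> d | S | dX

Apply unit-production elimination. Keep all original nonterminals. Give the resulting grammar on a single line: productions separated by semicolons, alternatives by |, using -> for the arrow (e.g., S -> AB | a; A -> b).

S -> cd | Tcd | XSd; T -> d | cd | dX | Tcd | XSd | XXc; X -> d | cd | dX | Tcd | XSd

Unit productions: T->X, X->S.
Unit pairs (A ⇒* B via units): (T,S), (T,X), (X,S).
S: inherits non-unit rules of {S} → Tcd | XSd | cd.
T: inherits non-unit rules of {S, T, X} → Tcd | XSd | XXc | cd | d | dX.
X: inherits non-unit rules of {S, X} → Tcd | XSd | cd | d | dX.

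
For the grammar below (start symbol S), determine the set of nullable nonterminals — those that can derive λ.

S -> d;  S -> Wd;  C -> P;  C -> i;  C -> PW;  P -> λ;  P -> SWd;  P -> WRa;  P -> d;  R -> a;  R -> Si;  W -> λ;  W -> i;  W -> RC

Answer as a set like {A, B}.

Directly nullable (have an ε-rule): {P, W}.
C is nullable via C -> P (every symbol on the right is already known nullable).
Not nullable: R, S — each has a terminal in every rule's right-hand side or depends on a non-nullable symbol.

{C, P, W}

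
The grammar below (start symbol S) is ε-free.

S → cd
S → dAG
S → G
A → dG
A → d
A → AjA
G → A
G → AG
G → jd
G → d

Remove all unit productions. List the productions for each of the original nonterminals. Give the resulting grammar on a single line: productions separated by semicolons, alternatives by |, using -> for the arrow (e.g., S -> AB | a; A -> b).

Unit productions: G->A, S->G.
Unit pairs (A ⇒* B via units): (G,A), (S,A), (S,G).
S: inherits non-unit rules of {A, G, S} → AG | AjA | cd | d | dAG | dG | jd.
A: inherits non-unit rules of {A} → AjA | d | dG.
G: inherits non-unit rules of {A, G} → AG | AjA | d | dG | jd.

S -> d | AG | cd | dG | jd | AjA | dAG; A -> d | dG | AjA; G -> d | AG | dG | jd | AjA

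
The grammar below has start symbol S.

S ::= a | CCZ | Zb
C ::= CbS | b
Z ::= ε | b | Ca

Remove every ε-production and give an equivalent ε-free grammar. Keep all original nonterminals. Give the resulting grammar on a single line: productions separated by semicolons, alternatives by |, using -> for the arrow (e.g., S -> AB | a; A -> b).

Nullable set: {Z}.
S -> CCZ: Z nullable, giving CC | CCZ.
S -> Zb: Z nullable, giving Zb | b.
Drop Z -> ε.
Unchanged (no nullable symbols): S -> a; C -> CbS; C -> b; Z -> Ca; Z -> b.

S -> a | b | CC | Zb | CCZ; C -> b | CbS; Z -> b | Ca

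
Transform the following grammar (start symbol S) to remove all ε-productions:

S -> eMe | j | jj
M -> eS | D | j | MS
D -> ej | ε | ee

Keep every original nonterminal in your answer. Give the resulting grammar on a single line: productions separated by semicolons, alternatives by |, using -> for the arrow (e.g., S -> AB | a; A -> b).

Nullable set: {D, M}.
S -> eMe: M nullable, giving eMe | ee.
Drop D -> ε.
M -> D: D nullable, giving D.
M -> MS: M nullable, giving MS | S.
Unchanged (no nullable symbols): S -> j; S -> jj; D -> ee; D -> ej; M -> eS; M -> j.

S -> j | ee | jj | eMe; D -> ee | ej; M -> D | S | j | MS | eS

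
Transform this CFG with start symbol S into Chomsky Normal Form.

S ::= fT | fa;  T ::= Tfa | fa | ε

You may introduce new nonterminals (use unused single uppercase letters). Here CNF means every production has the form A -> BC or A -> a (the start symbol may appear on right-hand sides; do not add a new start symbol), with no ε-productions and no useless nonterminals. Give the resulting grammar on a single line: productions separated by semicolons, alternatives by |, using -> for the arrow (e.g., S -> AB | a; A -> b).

Nullable: {T}; after ε-elimination: S -> f | fT | fa; T -> fa | Tfa.
No unit productions to eliminate.
TERM: introduce B -> a, A -> f and substitute in every rule of length ≥2.
BIN: T -> TAB becomes T -> TC, C -> AB.

S -> f | AB | AT; A -> f; B -> a; C -> AB; T -> AB | TC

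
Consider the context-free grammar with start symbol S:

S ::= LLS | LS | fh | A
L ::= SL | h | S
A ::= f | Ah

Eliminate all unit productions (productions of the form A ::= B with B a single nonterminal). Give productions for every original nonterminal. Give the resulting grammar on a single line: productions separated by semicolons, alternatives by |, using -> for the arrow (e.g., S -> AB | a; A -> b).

S -> f | Ah | LS | fh | LLS; A -> f | Ah; L -> f | h | Ah | LS | SL | fh | LLS

Unit productions: L->S, S->A.
Unit pairs (A ⇒* B via units): (L,A), (L,S), (S,A).
S: inherits non-unit rules of {A, S} → Ah | LLS | LS | f | fh.
A: inherits non-unit rules of {A} → Ah | f.
L: inherits non-unit rules of {A, L, S} → Ah | LLS | LS | SL | f | fh | h.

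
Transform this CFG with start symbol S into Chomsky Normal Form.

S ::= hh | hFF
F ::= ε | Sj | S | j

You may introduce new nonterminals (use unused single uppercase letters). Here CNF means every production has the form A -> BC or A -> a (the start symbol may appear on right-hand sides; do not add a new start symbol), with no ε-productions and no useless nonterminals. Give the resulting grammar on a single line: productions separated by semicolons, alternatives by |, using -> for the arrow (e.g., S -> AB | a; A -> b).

S -> h | BB | BD | BF; A -> j; B -> h; C -> FF; D -> FF; F -> h | j | BB | BC | BF | SA

Nullable: {F}; after ε-elimination: S -> h | hF | hh | hFF; F -> S | j | Sj.
After unit-elimination: S -> h | hF | hh | hFF; F -> h | j | Sj | hF | hh | hFF.
TERM: introduce B -> h, A -> j and substitute in every rule of length ≥2.
BIN: F -> BFF becomes F -> BC, C -> FF; S -> BFF becomes S -> BD, D -> FF.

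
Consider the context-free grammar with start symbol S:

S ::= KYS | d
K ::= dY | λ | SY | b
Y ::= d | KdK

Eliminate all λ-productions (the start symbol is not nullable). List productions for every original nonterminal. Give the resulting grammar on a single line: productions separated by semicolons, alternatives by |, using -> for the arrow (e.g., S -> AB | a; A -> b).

Nullable set: {K}.
S -> KYS: K nullable, giving KYS | YS.
Drop K -> λ.
Y -> KdK: K, K nullable, giving Kd | KdK | d | dK.
Unchanged (no nullable symbols): S -> d; K -> SY; K -> b; K -> dY; Y -> d.

S -> d | YS | KYS; K -> b | SY | dY; Y -> d | Kd | dK | KdK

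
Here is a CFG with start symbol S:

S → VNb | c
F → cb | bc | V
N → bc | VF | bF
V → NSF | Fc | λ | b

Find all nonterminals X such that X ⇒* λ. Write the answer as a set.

{F, N, V}

Directly nullable (have an ε-rule): {V}.
F is nullable via F -> V (every symbol on the right is already known nullable).
N is nullable via N -> VF (every symbol on the right is already known nullable).
Not nullable: S — each has a terminal in every rule's right-hand side or depends on a non-nullable symbol.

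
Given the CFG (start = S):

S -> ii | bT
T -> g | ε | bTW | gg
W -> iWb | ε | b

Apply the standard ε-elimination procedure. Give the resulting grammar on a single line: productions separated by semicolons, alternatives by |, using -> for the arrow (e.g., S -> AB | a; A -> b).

Nullable set: {T, W}.
S -> bT: T nullable, giving b | bT.
Drop T -> ε.
T -> bTW: T, W nullable, giving b | bT | bTW | bW.
Drop W -> ε.
W -> iWb: W nullable, giving iWb | ib.
Unchanged (no nullable symbols): S -> ii; T -> g; T -> gg; W -> b.

S -> b | bT | ii; T -> b | g | bT | bW | gg | bTW; W -> b | ib | iWb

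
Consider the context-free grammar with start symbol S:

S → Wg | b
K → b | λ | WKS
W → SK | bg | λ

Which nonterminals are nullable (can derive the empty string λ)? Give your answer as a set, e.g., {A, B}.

{K, W}

Directly nullable (have an ε-rule): {K, W}.
Not nullable: S — each has a terminal in every rule's right-hand side or depends on a non-nullable symbol.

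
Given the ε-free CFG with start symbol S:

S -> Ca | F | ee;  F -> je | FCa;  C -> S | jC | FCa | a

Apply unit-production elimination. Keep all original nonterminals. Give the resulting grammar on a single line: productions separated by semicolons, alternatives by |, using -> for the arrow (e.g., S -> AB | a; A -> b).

S -> Ca | ee | je | FCa; C -> a | Ca | ee | jC | je | FCa; F -> je | FCa

Unit productions: C->S, S->F.
Unit pairs (A ⇒* B via units): (C,F), (C,S), (S,F).
S: inherits non-unit rules of {F, S} → Ca | FCa | ee | je.
C: inherits non-unit rules of {C, F, S} → Ca | FCa | a | ee | jC | je.
F: inherits non-unit rules of {F} → FCa | je.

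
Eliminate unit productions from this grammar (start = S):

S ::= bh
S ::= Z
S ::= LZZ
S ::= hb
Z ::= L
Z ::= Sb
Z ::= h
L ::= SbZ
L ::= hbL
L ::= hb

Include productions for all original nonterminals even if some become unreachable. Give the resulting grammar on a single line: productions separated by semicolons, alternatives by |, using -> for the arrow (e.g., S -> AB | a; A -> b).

S -> h | Sb | bh | hb | LZZ | SbZ | hbL; L -> hb | SbZ | hbL; Z -> h | Sb | hb | SbZ | hbL

Unit productions: S->Z, Z->L.
Unit pairs (A ⇒* B via units): (S,L), (S,Z), (Z,L).
S: inherits non-unit rules of {L, S, Z} → LZZ | Sb | SbZ | bh | h | hb | hbL.
L: inherits non-unit rules of {L} → SbZ | hb | hbL.
Z: inherits non-unit rules of {L, Z} → Sb | SbZ | h | hb | hbL.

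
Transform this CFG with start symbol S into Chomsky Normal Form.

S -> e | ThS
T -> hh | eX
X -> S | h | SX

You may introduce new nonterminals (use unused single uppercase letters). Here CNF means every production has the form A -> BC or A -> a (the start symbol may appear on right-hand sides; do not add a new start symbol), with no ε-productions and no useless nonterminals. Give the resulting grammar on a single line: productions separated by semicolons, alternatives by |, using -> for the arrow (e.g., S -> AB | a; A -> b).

No ε-productions.
After unit-elimination: S -> e | ThS; T -> eX | hh; X -> e | h | SX | ThS.
TERM: introduce B -> e, A -> h and substitute in every rule of length ≥2.
BIN: S -> TAS becomes S -> TC, C -> AS; X -> TAS becomes X -> TD, D -> AS.

S -> e | TC; A -> h; B -> e; C -> AS; D -> AS; T -> AA | BX; X -> e | h | SX | TD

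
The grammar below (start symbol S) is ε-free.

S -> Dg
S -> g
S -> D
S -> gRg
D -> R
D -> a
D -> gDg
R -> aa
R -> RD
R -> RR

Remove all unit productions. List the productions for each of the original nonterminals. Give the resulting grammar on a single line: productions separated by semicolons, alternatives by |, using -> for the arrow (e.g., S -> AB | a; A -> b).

Unit productions: D->R, S->D.
Unit pairs (A ⇒* B via units): (D,R), (S,D), (S,R).
S: inherits non-unit rules of {D, R, S} → Dg | RD | RR | a | aa | g | gDg | gRg.
D: inherits non-unit rules of {D, R} → RD | RR | a | aa | gDg.
R: inherits non-unit rules of {R} → RD | RR | aa.

S -> a | g | Dg | RD | RR | aa | gDg | gRg; D -> a | RD | RR | aa | gDg; R -> RD | RR | aa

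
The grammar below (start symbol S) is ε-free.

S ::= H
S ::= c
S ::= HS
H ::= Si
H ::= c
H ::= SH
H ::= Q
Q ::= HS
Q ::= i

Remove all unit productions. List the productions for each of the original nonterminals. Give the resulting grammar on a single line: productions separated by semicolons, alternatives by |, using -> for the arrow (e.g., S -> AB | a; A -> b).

Unit productions: H->Q, S->H.
Unit pairs (A ⇒* B via units): (H,Q), (S,H), (S,Q).
S: inherits non-unit rules of {H, Q, S} → HS | SH | Si | c | i.
H: inherits non-unit rules of {H, Q} → HS | SH | Si | c | i.
Q: inherits non-unit rules of {Q} → HS | i.

S -> c | i | HS | SH | Si; H -> c | i | HS | SH | Si; Q -> i | HS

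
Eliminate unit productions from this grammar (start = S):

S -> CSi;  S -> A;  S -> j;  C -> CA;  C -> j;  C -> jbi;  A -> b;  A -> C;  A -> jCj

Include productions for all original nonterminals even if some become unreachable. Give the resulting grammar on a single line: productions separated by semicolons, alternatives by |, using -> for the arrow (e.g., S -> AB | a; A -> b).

S -> b | j | CA | CSi | jCj | jbi; A -> b | j | CA | jCj | jbi; C -> j | CA | jbi

Unit productions: A->C, S->A.
Unit pairs (A ⇒* B via units): (A,C), (S,A), (S,C).
S: inherits non-unit rules of {A, C, S} → CA | CSi | b | j | jCj | jbi.
A: inherits non-unit rules of {A, C} → CA | b | j | jCj | jbi.
C: inherits non-unit rules of {C} → CA | j | jbi.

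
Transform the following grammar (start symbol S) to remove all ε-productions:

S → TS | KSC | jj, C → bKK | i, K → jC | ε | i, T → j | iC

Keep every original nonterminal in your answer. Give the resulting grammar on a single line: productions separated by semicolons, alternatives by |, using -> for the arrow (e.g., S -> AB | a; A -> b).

S -> SC | TS | jj | KSC; C -> b | i | bK | bKK; K -> i | jC; T -> j | iC

Nullable set: {K}.
S -> KSC: K nullable, giving KSC | SC.
C -> bKK: K, K nullable, giving b | bK | bKK.
Drop K -> ε.
Unchanged (no nullable symbols): S -> TS; S -> jj; C -> i; K -> i; K -> jC; T -> iC; T -> j.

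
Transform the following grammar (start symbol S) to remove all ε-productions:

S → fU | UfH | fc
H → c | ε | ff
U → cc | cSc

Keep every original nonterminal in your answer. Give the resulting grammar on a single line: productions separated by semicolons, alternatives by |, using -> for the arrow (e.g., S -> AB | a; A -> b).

S -> Uf | fU | fc | UfH; H -> c | ff; U -> cc | cSc

Nullable set: {H}.
S -> UfH: H nullable, giving Uf | UfH.
Drop H -> ε.
Unchanged (no nullable symbols): S -> fU; S -> fc; H -> c; H -> ff; U -> cSc; U -> cc.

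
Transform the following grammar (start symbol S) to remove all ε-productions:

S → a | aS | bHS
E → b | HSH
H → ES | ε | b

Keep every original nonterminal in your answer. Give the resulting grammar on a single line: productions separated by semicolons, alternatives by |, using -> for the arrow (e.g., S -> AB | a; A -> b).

Nullable set: {H}.
S -> bHS: H nullable, giving bHS | bS.
E -> HSH: H, H nullable, giving HS | HSH | S | SH.
Drop H -> ε.
Unchanged (no nullable symbols): S -> a; S -> aS; E -> b; H -> ES; H -> b.

S -> a | aS | bS | bHS; E -> S | b | HS | SH | HSH; H -> b | ES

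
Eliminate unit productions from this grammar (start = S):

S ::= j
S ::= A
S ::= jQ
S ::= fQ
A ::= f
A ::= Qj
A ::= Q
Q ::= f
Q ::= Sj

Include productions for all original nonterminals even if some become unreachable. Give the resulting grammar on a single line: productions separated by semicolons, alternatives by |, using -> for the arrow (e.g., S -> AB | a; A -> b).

S -> f | j | Qj | Sj | fQ | jQ; A -> f | Qj | Sj; Q -> f | Sj

Unit productions: A->Q, S->A.
Unit pairs (A ⇒* B via units): (A,Q), (S,A), (S,Q).
S: inherits non-unit rules of {A, Q, S} → Qj | Sj | f | fQ | j | jQ.
A: inherits non-unit rules of {A, Q} → Qj | Sj | f.
Q: inherits non-unit rules of {Q} → Sj | f.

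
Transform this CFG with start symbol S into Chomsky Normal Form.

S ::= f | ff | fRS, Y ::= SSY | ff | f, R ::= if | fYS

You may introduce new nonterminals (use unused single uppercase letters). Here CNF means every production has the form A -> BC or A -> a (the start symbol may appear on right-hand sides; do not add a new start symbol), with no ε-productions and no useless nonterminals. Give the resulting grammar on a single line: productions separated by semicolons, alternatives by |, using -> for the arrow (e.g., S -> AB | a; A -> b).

S -> f | AA | AD; A -> f; B -> i; C -> YS; D -> RS; E -> SY; R -> AC | BA; Y -> f | AA | SE

No ε-productions.
No unit productions to eliminate.
TERM: introduce A -> f, B -> i and substitute in every rule of length ≥2.
BIN: R -> AYS becomes R -> AC, C -> YS; S -> ARS becomes S -> AD, D -> RS; Y -> SSY becomes Y -> SE, E -> SY.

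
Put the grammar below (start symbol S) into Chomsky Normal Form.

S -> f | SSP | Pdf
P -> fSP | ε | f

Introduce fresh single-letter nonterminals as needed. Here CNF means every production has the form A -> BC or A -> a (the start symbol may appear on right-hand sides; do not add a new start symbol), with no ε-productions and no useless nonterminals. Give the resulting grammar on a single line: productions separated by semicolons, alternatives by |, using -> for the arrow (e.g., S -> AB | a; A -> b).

Nullable: {P}; after ε-elimination: S -> f | SS | df | Pdf | SSP; P -> f | fS | fSP.
No unit productions to eliminate.
TERM: introduce B -> d, A -> f and substitute in every rule of length ≥2.
BIN: P -> ASP becomes P -> AC, C -> SP; S -> PBA becomes S -> PD, D -> BA; S -> SSP becomes S -> SE, E -> SP.

S -> f | BA | PD | SE | SS; A -> f; B -> d; C -> SP; D -> BA; E -> SP; P -> f | AC | AS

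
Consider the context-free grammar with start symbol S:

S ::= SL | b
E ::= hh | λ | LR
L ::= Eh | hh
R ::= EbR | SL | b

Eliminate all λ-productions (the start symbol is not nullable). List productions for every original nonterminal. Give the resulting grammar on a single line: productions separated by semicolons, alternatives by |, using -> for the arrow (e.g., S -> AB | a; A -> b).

S -> b | SL; E -> LR | hh; L -> h | Eh | hh; R -> b | SL | bR | EbR

Nullable set: {E}.
Drop E -> λ.
L -> Eh: E nullable, giving Eh | h.
R -> EbR: E nullable, giving EbR | bR.
Unchanged (no nullable symbols): S -> SL; S -> b; E -> LR; E -> hh; L -> hh; R -> SL; R -> b.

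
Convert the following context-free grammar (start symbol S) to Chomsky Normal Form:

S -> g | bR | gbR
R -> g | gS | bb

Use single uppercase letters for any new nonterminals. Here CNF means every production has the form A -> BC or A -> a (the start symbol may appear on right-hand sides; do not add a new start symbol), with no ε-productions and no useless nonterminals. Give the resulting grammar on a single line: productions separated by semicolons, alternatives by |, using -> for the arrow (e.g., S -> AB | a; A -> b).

No ε-productions.
No unit productions to eliminate.
TERM: introduce A -> b, B -> g and substitute in every rule of length ≥2.
BIN: S -> BAR becomes S -> BC, C -> AR.

S -> g | AR | BC; A -> b; B -> g; C -> AR; R -> g | AA | BS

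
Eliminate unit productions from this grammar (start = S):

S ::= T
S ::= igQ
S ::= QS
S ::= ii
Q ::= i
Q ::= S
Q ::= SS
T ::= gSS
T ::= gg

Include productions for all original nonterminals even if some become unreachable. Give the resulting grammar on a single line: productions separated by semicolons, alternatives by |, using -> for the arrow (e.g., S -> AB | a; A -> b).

S -> QS | gg | ii | gSS | igQ; Q -> i | QS | SS | gg | ii | gSS | igQ; T -> gg | gSS

Unit productions: Q->S, S->T.
Unit pairs (A ⇒* B via units): (Q,S), (Q,T), (S,T).
S: inherits non-unit rules of {S, T} → QS | gSS | gg | igQ | ii.
Q: inherits non-unit rules of {Q, S, T} → QS | SS | gSS | gg | i | igQ | ii.
T: inherits non-unit rules of {T} → gSS | gg.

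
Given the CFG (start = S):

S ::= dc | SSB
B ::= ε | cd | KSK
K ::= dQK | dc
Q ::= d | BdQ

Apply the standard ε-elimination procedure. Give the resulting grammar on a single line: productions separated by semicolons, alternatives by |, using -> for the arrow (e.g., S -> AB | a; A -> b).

S -> SS | dc | SSB; B -> cd | KSK; K -> dc | dQK; Q -> d | dQ | BdQ

Nullable set: {B}.
S -> SSB: B nullable, giving SS | SSB.
Drop B -> ε.
Q -> BdQ: B nullable, giving BdQ | dQ.
Unchanged (no nullable symbols): S -> dc; B -> KSK; B -> cd; K -> dQK; K -> dc; Q -> d.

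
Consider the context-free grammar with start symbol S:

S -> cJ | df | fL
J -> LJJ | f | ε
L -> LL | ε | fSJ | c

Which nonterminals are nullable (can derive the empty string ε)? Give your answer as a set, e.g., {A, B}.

Directly nullable (have an ε-rule): {J, L}.
Not nullable: S — each has a terminal in every rule's right-hand side or depends on a non-nullable symbol.

{J, L}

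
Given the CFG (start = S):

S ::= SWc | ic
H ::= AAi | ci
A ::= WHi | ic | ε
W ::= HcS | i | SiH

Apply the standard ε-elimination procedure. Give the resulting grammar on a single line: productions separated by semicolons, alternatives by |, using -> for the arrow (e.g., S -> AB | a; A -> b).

Nullable set: {A}.
Drop A -> ε.
H -> AAi: A, A nullable, giving AAi | Ai | i.
Unchanged (no nullable symbols): S -> SWc; S -> ic; A -> WHi; A -> ic; H -> ci; W -> HcS; W -> SiH; W -> i.

S -> ic | SWc; A -> ic | WHi; H -> i | Ai | ci | AAi; W -> i | HcS | SiH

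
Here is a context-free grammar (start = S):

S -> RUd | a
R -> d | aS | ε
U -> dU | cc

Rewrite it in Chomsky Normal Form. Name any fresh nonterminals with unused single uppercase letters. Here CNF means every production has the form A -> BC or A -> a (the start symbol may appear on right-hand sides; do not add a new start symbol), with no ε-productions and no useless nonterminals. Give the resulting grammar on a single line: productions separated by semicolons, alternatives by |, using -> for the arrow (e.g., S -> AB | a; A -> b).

Nullable: {R}; after ε-elimination: S -> a | Ud | RUd; R -> d | aS; U -> cc | dU.
No unit productions to eliminate.
TERM: introduce A -> a, C -> c, B -> d and substitute in every rule of length ≥2.
BIN: S -> RUB becomes S -> RD, D -> UB.

S -> a | RD | UB; A -> a; B -> d; C -> c; D -> UB; R -> d | AS; U -> BU | CC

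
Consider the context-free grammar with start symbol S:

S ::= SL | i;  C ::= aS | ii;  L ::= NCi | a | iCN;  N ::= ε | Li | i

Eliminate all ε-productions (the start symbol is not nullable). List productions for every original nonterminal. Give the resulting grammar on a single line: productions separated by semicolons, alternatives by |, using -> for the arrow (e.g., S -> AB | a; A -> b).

Nullable set: {N}.
L -> NCi: N nullable, giving Ci | NCi.
L -> iCN: N nullable, giving iC | iCN.
Drop N -> ε.
Unchanged (no nullable symbols): S -> SL; S -> i; C -> aS; C -> ii; L -> a; N -> Li; N -> i.

S -> i | SL; C -> aS | ii; L -> a | Ci | iC | NCi | iCN; N -> i | Li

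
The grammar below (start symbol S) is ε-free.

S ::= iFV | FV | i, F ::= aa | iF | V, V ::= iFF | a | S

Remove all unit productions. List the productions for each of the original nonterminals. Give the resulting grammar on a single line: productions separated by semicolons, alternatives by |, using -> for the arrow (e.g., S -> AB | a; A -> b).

Unit productions: F->V, V->S.
Unit pairs (A ⇒* B via units): (F,S), (F,V), (V,S).
S: inherits non-unit rules of {S} → FV | i | iFV.
F: inherits non-unit rules of {F, S, V} → FV | a | aa | i | iF | iFF | iFV.
V: inherits non-unit rules of {S, V} → FV | a | i | iFF | iFV.

S -> i | FV | iFV; F -> a | i | FV | aa | iF | iFF | iFV; V -> a | i | FV | iFF | iFV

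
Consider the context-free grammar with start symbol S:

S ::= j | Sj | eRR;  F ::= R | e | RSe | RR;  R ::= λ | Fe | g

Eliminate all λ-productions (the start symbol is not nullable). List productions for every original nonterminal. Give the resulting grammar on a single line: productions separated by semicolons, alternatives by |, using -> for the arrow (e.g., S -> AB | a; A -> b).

S -> e | j | Sj | eR | eRR; F -> R | e | RR | Se | RSe; R -> e | g | Fe

Nullable set: {F, R}.
S -> eRR: R, R nullable, giving e | eR | eRR.
F -> R: R nullable, giving R.
F -> RR: R, R nullable, giving R | RR.
F -> RSe: R nullable, giving RSe | Se.
Drop R -> λ.
R -> Fe: F nullable, giving Fe | e.
Unchanged (no nullable symbols): S -> Sj; S -> j; F -> e; R -> g.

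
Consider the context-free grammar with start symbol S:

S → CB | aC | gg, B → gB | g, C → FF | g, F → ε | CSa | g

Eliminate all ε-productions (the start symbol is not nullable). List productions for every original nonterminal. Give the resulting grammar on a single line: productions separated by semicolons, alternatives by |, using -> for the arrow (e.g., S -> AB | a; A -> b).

Nullable set: {C, F}.
S -> CB: C nullable, giving B | CB.
S -> aC: C nullable, giving a | aC.
C -> FF: F, F nullable, giving F | FF.
Drop F -> ε.
F -> CSa: C nullable, giving CSa | Sa.
Unchanged (no nullable symbols): S -> gg; B -> g; B -> gB; C -> g; F -> g.

S -> B | a | CB | aC | gg; B -> g | gB; C -> F | g | FF; F -> g | Sa | CSa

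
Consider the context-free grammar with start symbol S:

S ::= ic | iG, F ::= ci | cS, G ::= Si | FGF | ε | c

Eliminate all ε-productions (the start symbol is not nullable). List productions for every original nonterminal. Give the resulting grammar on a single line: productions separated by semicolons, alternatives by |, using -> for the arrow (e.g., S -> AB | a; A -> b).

S -> i | iG | ic; F -> cS | ci; G -> c | FF | Si | FGF

Nullable set: {G}.
S -> iG: G nullable, giving i | iG.
Drop G -> ε.
G -> FGF: G nullable, giving FF | FGF.
Unchanged (no nullable symbols): S -> ic; F -> cS; F -> ci; G -> Si; G -> c.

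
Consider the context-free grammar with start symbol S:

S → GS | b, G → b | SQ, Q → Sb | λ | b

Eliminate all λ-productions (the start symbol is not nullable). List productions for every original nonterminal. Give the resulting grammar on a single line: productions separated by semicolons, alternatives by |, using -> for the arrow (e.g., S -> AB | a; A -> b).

Nullable set: {Q}.
G -> SQ: Q nullable, giving S | SQ.
Drop Q -> λ.
Unchanged (no nullable symbols): S -> GS; S -> b; G -> b; Q -> Sb; Q -> b.

S -> b | GS; G -> S | b | SQ; Q -> b | Sb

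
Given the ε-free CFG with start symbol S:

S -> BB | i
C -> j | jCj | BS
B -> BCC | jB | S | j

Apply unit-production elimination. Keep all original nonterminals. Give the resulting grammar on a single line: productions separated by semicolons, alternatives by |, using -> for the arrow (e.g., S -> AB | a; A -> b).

Unit productions: B->S.
Unit pairs (A ⇒* B via units): (B,S).
S: inherits non-unit rules of {S} → BB | i.
B: inherits non-unit rules of {B, S} → BB | BCC | i | j | jB.
C: inherits non-unit rules of {C} → BS | j | jCj.

S -> i | BB; B -> i | j | BB | jB | BCC; C -> j | BS | jCj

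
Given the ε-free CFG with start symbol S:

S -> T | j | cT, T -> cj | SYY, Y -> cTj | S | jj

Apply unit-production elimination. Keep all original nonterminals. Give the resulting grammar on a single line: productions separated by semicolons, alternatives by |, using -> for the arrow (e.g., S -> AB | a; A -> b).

S -> j | cT | cj | SYY; T -> cj | SYY; Y -> j | cT | cj | jj | SYY | cTj

Unit productions: S->T, Y->S.
Unit pairs (A ⇒* B via units): (S,T), (Y,S), (Y,T).
S: inherits non-unit rules of {S, T} → SYY | cT | cj | j.
T: inherits non-unit rules of {T} → SYY | cj.
Y: inherits non-unit rules of {S, T, Y} → SYY | cT | cTj | cj | j | jj.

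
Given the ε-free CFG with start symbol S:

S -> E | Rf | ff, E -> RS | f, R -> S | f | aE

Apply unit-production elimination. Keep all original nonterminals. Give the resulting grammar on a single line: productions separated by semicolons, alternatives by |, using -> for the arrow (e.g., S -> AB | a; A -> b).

Unit productions: R->S, S->E.
Unit pairs (A ⇒* B via units): (R,E), (R,S), (S,E).
S: inherits non-unit rules of {E, S} → RS | Rf | f | ff.
E: inherits non-unit rules of {E} → RS | f.
R: inherits non-unit rules of {E, R, S} → RS | Rf | aE | f | ff.

S -> f | RS | Rf | ff; E -> f | RS; R -> f | RS | Rf | aE | ff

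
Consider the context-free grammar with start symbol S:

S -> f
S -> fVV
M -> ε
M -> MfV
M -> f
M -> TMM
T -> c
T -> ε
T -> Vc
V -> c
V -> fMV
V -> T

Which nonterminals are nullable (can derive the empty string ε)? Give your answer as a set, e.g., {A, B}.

{M, T, V}

Directly nullable (have an ε-rule): {M, T}.
V is nullable via V -> T (every symbol on the right is already known nullable).
Not nullable: S — each has a terminal in every rule's right-hand side or depends on a non-nullable symbol.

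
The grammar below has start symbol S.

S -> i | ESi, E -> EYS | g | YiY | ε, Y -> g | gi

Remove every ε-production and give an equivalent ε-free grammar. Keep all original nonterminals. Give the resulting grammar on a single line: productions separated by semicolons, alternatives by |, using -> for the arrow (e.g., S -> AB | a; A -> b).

S -> i | Si | ESi; E -> g | YS | EYS | YiY; Y -> g | gi

Nullable set: {E}.
S -> ESi: E nullable, giving ESi | Si.
Drop E -> ε.
E -> EYS: E nullable, giving EYS | YS.
Unchanged (no nullable symbols): S -> i; E -> YiY; E -> g; Y -> g; Y -> gi.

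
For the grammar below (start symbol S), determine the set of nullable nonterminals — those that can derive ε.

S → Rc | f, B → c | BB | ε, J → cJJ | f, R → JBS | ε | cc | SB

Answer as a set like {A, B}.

Directly nullable (have an ε-rule): {B, R}.
Not nullable: J, S — each has a terminal in every rule's right-hand side or depends on a non-nullable symbol.

{B, R}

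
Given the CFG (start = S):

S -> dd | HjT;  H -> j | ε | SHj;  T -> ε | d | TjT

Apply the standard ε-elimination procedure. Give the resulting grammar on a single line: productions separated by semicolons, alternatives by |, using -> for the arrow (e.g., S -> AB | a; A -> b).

Nullable set: {H, T}.
S -> HjT: H, T nullable, giving Hj | HjT | j | jT.
Drop H -> ε.
H -> SHj: H nullable, giving SHj | Sj.
Drop T -> ε.
T -> TjT: T, T nullable, giving Tj | TjT | j | jT.
Unchanged (no nullable symbols): S -> dd; H -> j; T -> d.

S -> j | Hj | dd | jT | HjT; H -> j | Sj | SHj; T -> d | j | Tj | jT | TjT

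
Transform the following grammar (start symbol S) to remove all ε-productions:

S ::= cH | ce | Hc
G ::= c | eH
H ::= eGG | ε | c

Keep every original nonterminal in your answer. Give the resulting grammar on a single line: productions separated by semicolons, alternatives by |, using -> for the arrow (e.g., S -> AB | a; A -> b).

S -> c | Hc | cH | ce; G -> c | e | eH; H -> c | eGG

Nullable set: {H}.
S -> Hc: H nullable, giving Hc | c.
S -> cH: H nullable, giving c | cH.
G -> eH: H nullable, giving e | eH.
Drop H -> ε.
Unchanged (no nullable symbols): S -> ce; G -> c; H -> c; H -> eGG.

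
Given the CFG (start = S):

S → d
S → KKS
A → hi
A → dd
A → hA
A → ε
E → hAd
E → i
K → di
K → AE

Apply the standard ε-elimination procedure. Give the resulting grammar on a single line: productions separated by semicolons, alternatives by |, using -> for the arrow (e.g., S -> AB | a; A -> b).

Nullable set: {A}.
Drop A -> ε.
A -> hA: A nullable, giving h | hA.
E -> hAd: A nullable, giving hAd | hd.
K -> AE: A nullable, giving AE | E.
Unchanged (no nullable symbols): S -> KKS; S -> d; A -> dd; A -> hi; E -> i; K -> di.

S -> d | KKS; A -> h | dd | hA | hi; E -> i | hd | hAd; K -> E | AE | di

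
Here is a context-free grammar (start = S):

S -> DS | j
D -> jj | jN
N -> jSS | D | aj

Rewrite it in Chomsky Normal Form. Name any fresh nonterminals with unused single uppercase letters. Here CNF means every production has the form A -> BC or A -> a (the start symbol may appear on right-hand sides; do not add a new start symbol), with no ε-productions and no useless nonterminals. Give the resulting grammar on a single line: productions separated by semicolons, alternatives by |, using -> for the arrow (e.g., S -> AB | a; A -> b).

No ε-productions.
After unit-elimination: S -> j | DS; D -> jN | jj; N -> aj | jN | jj | jSS.
TERM: introduce B -> a, A -> j and substitute in every rule of length ≥2.
BIN: N -> ASS becomes N -> AC, C -> SS.

S -> j | DS; A -> j; B -> a; C -> SS; D -> AA | AN; N -> AA | AC | AN | BA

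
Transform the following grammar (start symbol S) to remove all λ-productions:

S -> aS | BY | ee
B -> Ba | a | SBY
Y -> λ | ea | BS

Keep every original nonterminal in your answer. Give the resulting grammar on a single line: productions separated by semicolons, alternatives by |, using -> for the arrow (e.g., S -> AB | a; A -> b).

Nullable set: {Y}.
S -> BY: Y nullable, giving B | BY.
B -> SBY: Y nullable, giving SB | SBY.
Drop Y -> λ.
Unchanged (no nullable symbols): S -> aS; S -> ee; B -> Ba; B -> a; Y -> BS; Y -> ea.

S -> B | BY | aS | ee; B -> a | Ba | SB | SBY; Y -> BS | ea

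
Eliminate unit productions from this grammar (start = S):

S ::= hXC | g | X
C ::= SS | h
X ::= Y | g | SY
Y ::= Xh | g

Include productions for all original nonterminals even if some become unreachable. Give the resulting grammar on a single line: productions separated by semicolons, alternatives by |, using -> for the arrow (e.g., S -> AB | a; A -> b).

Unit productions: S->X, X->Y.
Unit pairs (A ⇒* B via units): (S,X), (S,Y), (X,Y).
S: inherits non-unit rules of {S, X, Y} → SY | Xh | g | hXC.
C: inherits non-unit rules of {C} → SS | h.
X: inherits non-unit rules of {X, Y} → SY | Xh | g.
Y: inherits non-unit rules of {Y} → Xh | g.

S -> g | SY | Xh | hXC; C -> h | SS; X -> g | SY | Xh; Y -> g | Xh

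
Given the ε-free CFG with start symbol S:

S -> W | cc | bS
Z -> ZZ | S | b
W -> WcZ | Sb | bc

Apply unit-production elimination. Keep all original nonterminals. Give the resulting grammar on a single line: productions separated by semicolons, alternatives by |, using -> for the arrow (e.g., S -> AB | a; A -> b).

S -> Sb | bS | bc | cc | WcZ; W -> Sb | bc | WcZ; Z -> b | Sb | ZZ | bS | bc | cc | WcZ

Unit productions: S->W, Z->S.
Unit pairs (A ⇒* B via units): (S,W), (Z,S), (Z,W).
S: inherits non-unit rules of {S, W} → Sb | WcZ | bS | bc | cc.
W: inherits non-unit rules of {W} → Sb | WcZ | bc.
Z: inherits non-unit rules of {S, W, Z} → Sb | WcZ | ZZ | b | bS | bc | cc.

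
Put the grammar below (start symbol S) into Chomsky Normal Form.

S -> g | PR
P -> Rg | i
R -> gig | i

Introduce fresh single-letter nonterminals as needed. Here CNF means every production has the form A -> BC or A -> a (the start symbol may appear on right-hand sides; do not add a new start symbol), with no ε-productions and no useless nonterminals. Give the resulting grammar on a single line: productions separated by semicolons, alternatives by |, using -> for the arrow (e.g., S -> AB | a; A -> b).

S -> g | PR; A -> g; B -> i; C -> BA; P -> i | RA; R -> i | AC

No ε-productions.
No unit productions to eliminate.
TERM: introduce A -> g, B -> i and substitute in every rule of length ≥2.
BIN: R -> ABA becomes R -> AC, C -> BA.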